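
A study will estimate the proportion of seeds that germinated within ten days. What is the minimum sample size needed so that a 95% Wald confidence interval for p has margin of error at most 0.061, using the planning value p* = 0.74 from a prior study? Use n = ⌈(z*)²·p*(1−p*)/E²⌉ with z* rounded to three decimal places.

For 95% confidence, z* = 1.960.
p*(1−p*) = 0.1924.
Required n before rounding: 3.841600 × 0.1924 / 0.061² = 198.636.
Rounding up, n = 199.

n = 199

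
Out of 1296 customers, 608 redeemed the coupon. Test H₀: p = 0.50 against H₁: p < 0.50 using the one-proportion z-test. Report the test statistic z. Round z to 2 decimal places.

z = -2.22

Sample proportion p̂ = 608/1296 = 0.46914.
SE₀ = √(0.50·0.50/1296) = 0.013889.
Test statistic: z = -0.03086/0.013889 = -2.22.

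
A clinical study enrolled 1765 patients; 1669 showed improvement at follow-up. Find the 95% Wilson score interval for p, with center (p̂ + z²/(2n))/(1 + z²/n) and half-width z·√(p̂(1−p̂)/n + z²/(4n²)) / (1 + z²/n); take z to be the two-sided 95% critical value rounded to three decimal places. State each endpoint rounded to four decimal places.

p̂ = 1669/1765 = 0.94561; z = 1.960, so z² = 3.841600.
Denominator 1 + z²/n = 1 + 3.841600/1765 = 1.002177.
Center = (0.94561 + 0.001088)/1.002177 = 0.94464.
Radicand: p̂(1−p̂)/n + z²/(4n²) = 0.000029140 + 0.000000308 = 0.000029448.
Half-width = 1.960·√0.000029448/1.002177 = 0.01061.
So the interval runs from 0.9340 to 0.9553.

(0.9340, 0.9553)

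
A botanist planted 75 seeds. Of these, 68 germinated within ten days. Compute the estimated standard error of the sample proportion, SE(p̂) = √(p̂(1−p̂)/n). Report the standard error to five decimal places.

SE = 0.03359

p̂ = 68/75 = 0.90667.
p̂(1−p̂) = 0.084620.
SE = √(0.084620/75) = √0.001128267 = 0.03359.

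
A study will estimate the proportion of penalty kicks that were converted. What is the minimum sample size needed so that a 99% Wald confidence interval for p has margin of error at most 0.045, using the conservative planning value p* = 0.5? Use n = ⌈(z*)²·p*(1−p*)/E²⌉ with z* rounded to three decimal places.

For 99% confidence, z* = 2.576.
p*(1−p*) = 0.50·0.50 = 0.2500.
Required n before rounding: 6.635776 × 0.2500 / 0.045² = 819.232.
⌈819.232⌉ = 820.

n = 820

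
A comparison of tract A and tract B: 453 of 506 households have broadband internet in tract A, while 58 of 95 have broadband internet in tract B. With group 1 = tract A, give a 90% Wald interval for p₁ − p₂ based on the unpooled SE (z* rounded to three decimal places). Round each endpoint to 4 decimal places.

p̂₁ = 0.89526, p̂₂ = 0.61053, so the observed difference is 0.28473.
SE = √(0.000185320 + 0.002502989) = √0.002688309 = 0.051849.
The 90% critical value is z* = 1.645. Margin = 1.645·0.051849 = 0.08529.
CI: 0.28473 ± 0.08529 = (0.1994, 0.3700).

(0.1994, 0.3700)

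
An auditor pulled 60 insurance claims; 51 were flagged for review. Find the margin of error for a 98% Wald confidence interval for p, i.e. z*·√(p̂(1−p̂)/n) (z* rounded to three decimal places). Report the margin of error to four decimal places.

ME = 0.1072

Sample proportion p̂ = 51/60 = 0.85000.
Standard error of p̂: √(0.127500/60) = √0.002125000 = 0.046098.
z* = 2.326 at the 98% level.
So ME = 0.1072.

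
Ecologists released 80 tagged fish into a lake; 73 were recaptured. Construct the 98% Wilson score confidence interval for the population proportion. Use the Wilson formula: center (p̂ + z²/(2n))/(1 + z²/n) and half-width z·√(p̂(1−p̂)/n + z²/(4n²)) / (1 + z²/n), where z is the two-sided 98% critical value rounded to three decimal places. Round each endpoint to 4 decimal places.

(0.8106, 0.9621)

Here p̂ = 73/80 = 0.91250 and z = 2.326 (z² = 5.410276).
Denominator 1 + z²/n = 1 + 5.410276/80 = 1.067628.
Adjusted center: (0.91250 + z²/(2n))/1.067628 = 0.88637.
Radicand: p̂(1−p̂)/n + z²/(4n²) = 0.000998047 + 0.000211339 = 0.001209386.
Half-width = z·√(radicand)/denom = 2.326·0.034776/1.067628 = 0.07577.
CI: 0.88637 ± 0.07577 = (0.8106, 0.9621).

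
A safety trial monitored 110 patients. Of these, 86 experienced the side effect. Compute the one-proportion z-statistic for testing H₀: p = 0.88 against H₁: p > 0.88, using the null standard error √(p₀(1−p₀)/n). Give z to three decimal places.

p̂ = 86/110 = 0.78182.
Under H₀, SE = √(p₀(1−p₀)/n) = √(0.88·0.12/110) = √0.000960000 = 0.030984.
Test statistic: z = -0.09818/0.030984 = -3.169.

z = -3.169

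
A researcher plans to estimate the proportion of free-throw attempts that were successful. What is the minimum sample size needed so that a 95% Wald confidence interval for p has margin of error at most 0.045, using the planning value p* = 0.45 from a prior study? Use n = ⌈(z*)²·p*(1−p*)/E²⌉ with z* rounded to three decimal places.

The 95% critical value is z* = 1.960.
p*(1−p*) = 0.2475.
(z*)²·p*(1−p*)/E² = 3.841600·0.2475/0.002025 = 469.529.
Rounding up, n = 470.

n = 470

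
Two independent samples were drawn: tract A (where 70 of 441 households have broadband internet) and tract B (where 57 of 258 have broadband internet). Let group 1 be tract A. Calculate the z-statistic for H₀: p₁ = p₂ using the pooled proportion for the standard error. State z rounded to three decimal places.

Sample proportions: p̂₁ = 70/441 = 0.15873 and p̂₂ = 57/258 = 0.22093.
Pooled p̂ = (70+57)/(441+258) = 127/699 = 0.18169.
SE = √[p̂(1−p̂)(1/n₁+1/n₂)] = √[0.18169·0.81831·(1/441+1/258)] ≈ 0.030223.
z = -0.06220/0.030223 = -2.058.

z = -2.058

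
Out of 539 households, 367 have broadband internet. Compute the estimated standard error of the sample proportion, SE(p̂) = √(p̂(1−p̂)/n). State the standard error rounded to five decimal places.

With x = 367 successes in n = 539, p̂ = 0.68089.
p̂(1−p̂) = 0.217279.
Dividing by n and taking the root: √0.000403115 = 0.02008.

SE = 0.02008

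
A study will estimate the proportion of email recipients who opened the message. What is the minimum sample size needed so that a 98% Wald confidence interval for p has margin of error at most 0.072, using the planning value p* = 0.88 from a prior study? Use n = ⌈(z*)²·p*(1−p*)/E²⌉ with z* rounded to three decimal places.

n = 111

For 98% confidence, z* = 2.326.
p*(1−p*) = 0.88·0.12 = 0.1056.
(z*)²·p*(1−p*)/E² = 5.410276·0.1056/0.005184 = 110.209.
Rounding up, n = 111.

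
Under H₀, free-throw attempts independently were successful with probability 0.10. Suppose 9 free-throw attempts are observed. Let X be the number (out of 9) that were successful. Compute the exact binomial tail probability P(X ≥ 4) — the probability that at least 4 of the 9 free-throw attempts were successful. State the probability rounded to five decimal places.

X is binomial with n = 9 and p = 0.10.
P(X ≥ 4) = Σ_{j=4}^{9} C(9,j)·0.10^j·0.90^{9−j}.
= 0.007440 + 0.000827 + 0.000061 + 0.000003 + 0.000000 + 0.000000 = 0.00833.

P = 0.00833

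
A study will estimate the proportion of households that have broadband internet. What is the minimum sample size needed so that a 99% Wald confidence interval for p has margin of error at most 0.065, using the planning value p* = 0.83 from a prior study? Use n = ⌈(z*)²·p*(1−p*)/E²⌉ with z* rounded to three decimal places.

z* = 2.576 at the 99% level.
p*(1−p*) = 0.1411.
Required n before rounding: 6.635776 × 0.1411 / 0.065² = 221.611.
Rounding up, n = 222.

n = 222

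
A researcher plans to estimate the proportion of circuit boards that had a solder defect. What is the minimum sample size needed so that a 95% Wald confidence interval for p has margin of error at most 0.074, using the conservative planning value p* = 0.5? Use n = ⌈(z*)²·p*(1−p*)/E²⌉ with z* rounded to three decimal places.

n = 176

The 95% critical value is z* = 1.960.
p*(1−p*) = 0.50·0.50 = 0.2500.
Required n before rounding: 3.841600 × 0.2500 / 0.074² = 175.383.
Rounding up, n = 176.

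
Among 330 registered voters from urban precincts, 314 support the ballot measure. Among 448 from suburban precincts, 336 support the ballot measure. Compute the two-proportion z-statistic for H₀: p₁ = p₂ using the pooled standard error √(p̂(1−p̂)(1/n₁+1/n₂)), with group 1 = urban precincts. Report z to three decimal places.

Sample proportions: p̂₁ = 314/330 = 0.95152 and p̂₂ = 336/448 = 0.75000.
Pooling: p̂ = 650/778 = 0.83548.
SE = √[p̂(1−p̂)(1/n₁+1/n₂)] = √[0.83548·0.16452·(1/330+1/448)] ≈ 0.026895.
z = 0.20152/0.026895 = 7.493.

z = 7.493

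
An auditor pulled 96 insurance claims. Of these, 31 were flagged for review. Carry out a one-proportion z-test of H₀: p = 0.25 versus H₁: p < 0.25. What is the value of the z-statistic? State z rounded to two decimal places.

z = 1.65

Sample proportion p̂ = 31/96 = 0.32292.
Null standard error: √(0.25·0.75/96) = √0.001953125 = 0.044194.
z = (0.32292 − 0.25)/0.044194 = 0.07292/0.044194 = 1.65.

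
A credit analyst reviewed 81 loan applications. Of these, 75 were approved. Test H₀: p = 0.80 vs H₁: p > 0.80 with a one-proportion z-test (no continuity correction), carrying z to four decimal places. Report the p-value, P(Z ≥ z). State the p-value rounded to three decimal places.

p-value = 0.002

Sample proportion p̂ = 75/81 = 0.92593.
Under H₀, SE = √(p₀(1−p₀)/n) = √(0.80·0.20/81) = √0.001975309 = 0.044444.
Test statistic (full precision, shown to 4 dp): z = (75/81 − 0.80)/SE₀ ≈ 2.8333.
p-value = P(Z ≥ z) with z = 2.8333 → 0.002.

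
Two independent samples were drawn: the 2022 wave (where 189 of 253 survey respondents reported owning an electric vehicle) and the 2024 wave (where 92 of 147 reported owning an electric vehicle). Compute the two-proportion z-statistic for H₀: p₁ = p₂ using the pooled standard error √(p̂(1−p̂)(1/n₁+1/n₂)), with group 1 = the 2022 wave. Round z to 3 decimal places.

Sample proportions: p̂₁ = 189/253 = 0.74704 and p̂₂ = 92/147 = 0.62585.
Pooled p̂ = (189+92)/(253+147) = 281/400 = 0.70250.
Pooled SE = √[0.2089938·0.01075529] ≈ 0.047411.
z = 0.12119/0.047411 = 2.556.

z = 2.556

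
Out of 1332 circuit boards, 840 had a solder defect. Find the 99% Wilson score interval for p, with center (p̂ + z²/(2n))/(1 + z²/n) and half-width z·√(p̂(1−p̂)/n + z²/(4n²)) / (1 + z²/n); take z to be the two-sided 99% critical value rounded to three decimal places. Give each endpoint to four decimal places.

(0.5960, 0.6640)

p̂ = 840/1332 = 0.63063; z = 2.576, so z² = 6.635776.
Denominator 1 + z²/n = 1 + 6.635776/1332 = 1.004982.
Adjusted center: (0.63063 + z²/(2n))/1.004982 = 0.62998.
Radicand: p̂(1−p̂)/n + z²/(4n²) = 0.000174877 + 0.000000935 = 0.000175812.
Half-width = z·√(radicand)/denom = 2.576·0.013259/1.004982 = 0.03399.
Interval: 0.62998 ± 0.03399 → (0.5960, 0.6640).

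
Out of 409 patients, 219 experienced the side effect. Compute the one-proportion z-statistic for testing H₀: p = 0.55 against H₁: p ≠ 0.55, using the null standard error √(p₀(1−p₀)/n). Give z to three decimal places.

z = -0.591

Sample proportion p̂ = 219/409 = 0.53545.
Null standard error: √(0.55·0.45/409) = √0.000605134 = 0.024599.
Test statistic: z = -0.01455/0.024599 = -0.591.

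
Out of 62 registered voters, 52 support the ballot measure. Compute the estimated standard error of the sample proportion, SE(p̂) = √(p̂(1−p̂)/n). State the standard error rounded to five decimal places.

SE = 0.04671

Sample proportion p̂ = 52/62 = 0.83871.
p̂(1−p̂) = 0.83871·0.16129 = 0.135276.
SE = √(0.135276/62) = √0.002181871 = 0.04671.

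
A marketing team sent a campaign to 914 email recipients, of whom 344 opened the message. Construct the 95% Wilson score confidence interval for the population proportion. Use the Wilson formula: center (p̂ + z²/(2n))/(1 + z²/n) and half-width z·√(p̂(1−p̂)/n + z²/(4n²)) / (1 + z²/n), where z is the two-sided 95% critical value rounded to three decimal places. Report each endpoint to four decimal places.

Here p̂ = 344/914 = 0.37637 and z = 1.960 (z² = 3.841600).
1 + z²/n = 1.004203.
Center = (0.37637 + 0.002102)/1.004203 = 0.37689.
Radicand: p̂(1−p̂)/n + z²/(4n²) = 0.000256800 + 0.000001150 = 0.000257950.
Half-width = 1.960·√0.000257950/1.004203 = 0.03135.
CI: 0.37689 ± 0.03135 = (0.3455, 0.4082).

(0.3455, 0.4082)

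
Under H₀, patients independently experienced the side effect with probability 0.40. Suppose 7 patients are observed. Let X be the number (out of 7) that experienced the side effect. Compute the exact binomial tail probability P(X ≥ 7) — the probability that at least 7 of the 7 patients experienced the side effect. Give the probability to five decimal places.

P = 0.00164

X ~ Binomial(n=7, p=0.40).
P(X ≥ 7) = C(7,7)·0.40^7·0.60^0.
= 0.001638 = 0.00164.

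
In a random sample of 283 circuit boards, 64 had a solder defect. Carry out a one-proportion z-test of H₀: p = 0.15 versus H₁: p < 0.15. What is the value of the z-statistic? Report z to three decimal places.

z = 3.588

The sample proportion is 64/283 = 0.22615.
Null standard error: √(0.15·0.85/283) = √0.000450530 = 0.021226.
Test statistic: z = 0.07615/0.021226 = 3.588.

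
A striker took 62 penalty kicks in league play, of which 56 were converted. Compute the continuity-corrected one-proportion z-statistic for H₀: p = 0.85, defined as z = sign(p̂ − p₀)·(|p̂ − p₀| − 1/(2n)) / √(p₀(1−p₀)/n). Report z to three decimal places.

z = 0.996

The sample proportion is 56/62 = 0.90323. p̂ − p₀ = 0.053226.
1/(2n) = 0.008065.
Corrected numerator: |0.053226| − 0.008065 = 0.045161.
Under H₀, SE = √(p₀(1−p₀)/n) = √(0.85·0.15/62) = √0.002056452 = 0.045348.
z = (+)0.045161/0.045348 = 0.996.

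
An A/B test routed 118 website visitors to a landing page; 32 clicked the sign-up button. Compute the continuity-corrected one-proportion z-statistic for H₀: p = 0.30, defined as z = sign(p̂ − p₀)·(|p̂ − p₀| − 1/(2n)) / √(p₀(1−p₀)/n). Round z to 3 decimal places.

The sample proportion is 32/118 = 0.27119. p̂ − p₀ = -0.028814.
Continuity correction 1/(2n) = 1/236 = 0.004237.
Corrected numerator: |-0.028814| − 0.004237 = 0.024577.
Under H₀, SE = √(p₀(1−p₀)/n) = √(0.30·0.70/118) = √0.001779661 = 0.042186.
z = −0.024577/0.042186 = -0.583.

z = -0.583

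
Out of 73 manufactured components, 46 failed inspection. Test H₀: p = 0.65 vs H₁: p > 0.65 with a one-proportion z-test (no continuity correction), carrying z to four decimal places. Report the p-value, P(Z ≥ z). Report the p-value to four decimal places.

Sample proportion p̂ = 46/73 = 0.63014.
Under H₀, SE = √(p₀(1−p₀)/n) = √(0.65·0.35/73) = √0.003116438 = 0.055825.
z = (p̂ − p₀)/SE = (46/73 − 0.65)/0.055825 ≈ -0.3558.
From the standard normal, P(Z ≥ z) = 0.6390.

p-value = 0.6390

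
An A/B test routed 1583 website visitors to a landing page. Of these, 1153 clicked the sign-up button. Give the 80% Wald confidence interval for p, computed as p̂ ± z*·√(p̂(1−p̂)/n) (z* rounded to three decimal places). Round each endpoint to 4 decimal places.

p̂ = 1153/1583 = 0.72836.
SE(p̂) = √(0.72836·0.27164/1583) = 0.011180.
For 80% confidence, z* = 1.282.
Margin = 1.282·0.011180 = 0.01433.
CI: 0.72836 ± 0.01433 = (0.7140, 0.7427).

(0.7140, 0.7427)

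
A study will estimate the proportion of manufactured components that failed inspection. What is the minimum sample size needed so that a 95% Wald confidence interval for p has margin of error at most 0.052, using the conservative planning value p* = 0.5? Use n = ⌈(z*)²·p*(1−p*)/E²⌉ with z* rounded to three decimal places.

n = 356

The 95% critical value is z* = 1.960.
p*(1−p*) = 0.2500.
(z*)²·p*(1−p*)/E² = 3.841600·0.2500/0.002704 = 355.178.
Rounding up, n = 356.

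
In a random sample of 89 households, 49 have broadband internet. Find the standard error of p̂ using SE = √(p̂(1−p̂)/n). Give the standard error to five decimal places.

SE = 0.05273

The sample proportion is 49/89 = 0.55056.
p̂(1−p̂) = 0.247444.
SE = √(0.247444/89) = √0.002780270 = 0.05273.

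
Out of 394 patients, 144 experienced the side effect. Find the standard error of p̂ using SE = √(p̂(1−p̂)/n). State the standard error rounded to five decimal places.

SE = 0.02426

p̂ = 144/394 = 0.36548.
p̂(1−p̂) = 0.36548·0.63452 = 0.231904.
SE = √(0.231904/394) = 0.02426.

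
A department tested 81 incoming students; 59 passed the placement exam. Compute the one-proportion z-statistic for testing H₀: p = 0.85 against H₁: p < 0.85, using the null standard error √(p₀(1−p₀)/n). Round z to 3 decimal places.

With x = 59 successes in n = 81, p̂ = 0.72840.
Null standard error: √(0.85·0.15/81) = √0.001574074 = 0.039675.
z = (0.72840 − 0.85)/0.039675 = -0.12160/0.039675 = -3.065.

z = -3.065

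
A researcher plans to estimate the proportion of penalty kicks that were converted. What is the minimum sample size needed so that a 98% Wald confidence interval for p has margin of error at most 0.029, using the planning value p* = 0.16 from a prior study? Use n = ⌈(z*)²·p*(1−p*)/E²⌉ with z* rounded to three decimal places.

The 98% critical value is z* = 2.326.
p*(1−p*) = 0.1344.
Required n before rounding: 5.410276 × 0.1344 / 0.029² = 864.615.
Rounding up, n = 865.

n = 865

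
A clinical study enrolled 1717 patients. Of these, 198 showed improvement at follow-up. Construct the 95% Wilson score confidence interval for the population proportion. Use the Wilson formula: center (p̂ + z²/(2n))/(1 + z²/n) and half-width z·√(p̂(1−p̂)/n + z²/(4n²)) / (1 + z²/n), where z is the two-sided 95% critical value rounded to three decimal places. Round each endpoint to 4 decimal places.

Here p̂ = 198/1717 = 0.11532 and z = 1.960 (z² = 3.841600).
1 + z²/n = 1.002237.
Adjusted center: (0.11532 + z²/(2n))/1.002237 = 0.11618.
Radicand: p̂(1−p̂)/n + z²/(4n²) = 0.000059417 + 0.000000326 = 0.000059743.
Half-width = z·√(radicand)/denom = 1.960·0.007729/1.002237 = 0.01512.
So the interval runs from 0.1011 to 0.1313.

(0.1011, 0.1313)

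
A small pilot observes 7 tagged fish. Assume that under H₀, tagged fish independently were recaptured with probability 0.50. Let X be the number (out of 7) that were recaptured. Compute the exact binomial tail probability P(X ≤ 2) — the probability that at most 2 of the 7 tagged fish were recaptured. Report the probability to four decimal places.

P = 0.2266

X is binomial with n = 7 and p = 0.50.
P(X ≤ 2) = C(7,0)·0.50^0·0.50^7 + C(7,1)·0.50^1·0.50^6 + C(7,2)·0.50^2·0.50^5.
= 0.007812 + 0.054688 + 0.164062 = 0.2266.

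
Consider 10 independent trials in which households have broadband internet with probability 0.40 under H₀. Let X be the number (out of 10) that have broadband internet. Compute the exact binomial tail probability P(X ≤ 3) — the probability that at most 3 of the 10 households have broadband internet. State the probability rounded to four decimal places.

P = 0.3823

X is binomial with n = 10 and p = 0.40.
P(X ≤ 3) = C(10,0)·0.40^0·0.60^10 + C(10,1)·0.40^1·0.60^9 + C(10,2)·0.40^2·0.60^8 + C(10,3)·0.40^3·0.60^7.
= 0.006047 + 0.040311 + 0.120932 + 0.214991 = 0.3823.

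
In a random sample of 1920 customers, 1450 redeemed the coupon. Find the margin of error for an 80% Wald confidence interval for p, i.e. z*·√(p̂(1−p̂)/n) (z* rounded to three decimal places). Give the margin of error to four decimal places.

The sample proportion is 1450/1920 = 0.75521.
Standard error of p̂: √(0.184869/1920) = √0.000096286 = 0.009813.
The 80% critical value is z* = 1.282.
So ME = 0.0126.

ME = 0.0126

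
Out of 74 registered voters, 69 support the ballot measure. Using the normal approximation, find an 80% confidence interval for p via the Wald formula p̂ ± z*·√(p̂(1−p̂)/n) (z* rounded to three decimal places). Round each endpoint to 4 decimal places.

p̂ = 69/74 = 0.93243.
SE(p̂) = √(0.93243·0.06757/74) = 0.029178.
For 80% confidence, z* = 1.282.
Margin = 1.282·0.029178 = 0.03741.
Interval: 0.93243 ± 0.03741 → (0.8950, 0.9698).

(0.8950, 0.9698)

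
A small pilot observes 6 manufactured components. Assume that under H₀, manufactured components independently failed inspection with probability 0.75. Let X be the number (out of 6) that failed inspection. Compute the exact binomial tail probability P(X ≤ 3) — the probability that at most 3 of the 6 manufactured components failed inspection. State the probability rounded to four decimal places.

P = 0.1694

X is binomial with n = 6 and p = 0.75.
P(X ≤ 3) = C(6,0)·0.75^0·0.25^6 + C(6,1)·0.75^1·0.25^5 + C(6,2)·0.75^2·0.25^4 + C(6,3)·0.75^3·0.25^3.
= 0.000244 + 0.004395 + 0.032959 + 0.131836 = 0.1694.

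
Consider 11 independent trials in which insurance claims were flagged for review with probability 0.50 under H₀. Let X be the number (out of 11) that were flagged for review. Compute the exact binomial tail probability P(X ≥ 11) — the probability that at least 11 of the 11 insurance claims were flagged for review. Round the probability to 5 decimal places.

X is binomial with n = 11 and p = 0.50.
P(X ≥ 11) = C(11,11)·0.50^11·0.50^0.
= 0.000488 = 0.00049.

P = 0.00049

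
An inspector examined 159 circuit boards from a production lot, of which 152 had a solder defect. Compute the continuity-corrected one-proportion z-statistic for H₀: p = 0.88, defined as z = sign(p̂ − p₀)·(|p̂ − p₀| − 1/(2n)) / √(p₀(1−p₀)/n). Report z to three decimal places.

p̂ = 152/159 = 0.95597. p̂ − p₀ = 0.075975.
1/(2n) = 0.003145.
Corrected numerator: |0.075975| − 0.003145 = 0.072830.
SE₀ = √(0.88·0.12/159) = 0.025771.
z = +0.072830/0.025771 = 2.826.

z = 2.826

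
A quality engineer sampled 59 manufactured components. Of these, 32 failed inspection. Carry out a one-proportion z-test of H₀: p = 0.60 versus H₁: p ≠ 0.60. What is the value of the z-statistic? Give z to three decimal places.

Sample proportion p̂ = 32/59 = 0.54237.
Under H₀, SE = √(p₀(1−p₀)/n) = √(0.60·0.40/59) = √0.004067797 = 0.063779.
Test statistic: z = -0.05763/0.063779 = -0.904.

z = -0.904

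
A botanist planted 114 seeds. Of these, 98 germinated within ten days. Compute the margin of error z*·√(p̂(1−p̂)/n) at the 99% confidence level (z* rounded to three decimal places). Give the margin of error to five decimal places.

ME = 0.08380

The sample proportion is 98/114 = 0.85965.
SE = √(p̂(1−p̂)/n) = √(0.120653/114) = 0.032532.
The 99% critical value is z* = 2.576.
ME = 2.576·0.032532 = 0.08380.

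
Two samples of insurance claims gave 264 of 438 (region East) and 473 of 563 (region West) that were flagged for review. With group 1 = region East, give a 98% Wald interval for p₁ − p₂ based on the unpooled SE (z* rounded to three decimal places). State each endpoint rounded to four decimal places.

p̂₁ = 0.60274, p̂₂ = 0.84014, so the observed difference is -0.23740.
Unpooled SE = √(p̂₁(1−p̂₁)/n₁ + p̂₂(1−p̂₂)/n₂) = √(0.000546677 + 0.000238549) = 0.028022.
For 98% confidence, z* = 2.326. Margin of error = 0.06518.
CI: -0.23740 ± 0.06518 = (-0.3026, -0.1722).

(-0.3026, -0.1722)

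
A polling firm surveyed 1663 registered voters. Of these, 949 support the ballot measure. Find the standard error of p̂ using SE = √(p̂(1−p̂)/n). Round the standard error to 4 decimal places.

SE = 0.0121

Sample proportion p̂ = 949/1663 = 0.57066.
p̂(1−p̂) = 0.245007.
SE = √(0.245007/1663) = √0.000147328 = 0.0121.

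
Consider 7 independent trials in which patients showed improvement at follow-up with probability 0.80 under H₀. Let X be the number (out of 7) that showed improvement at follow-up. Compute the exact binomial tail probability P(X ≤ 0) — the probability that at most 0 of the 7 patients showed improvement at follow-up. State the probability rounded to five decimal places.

X ~ Binomial(n=7, p=0.80).
P(X ≤ 0) = C(7,0)·0.80^0·0.20^7.
= 0.000013 = 0.00001.

P = 0.00001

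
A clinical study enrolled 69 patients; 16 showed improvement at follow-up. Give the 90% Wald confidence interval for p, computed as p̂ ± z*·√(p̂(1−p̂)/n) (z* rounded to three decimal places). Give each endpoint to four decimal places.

(0.1483, 0.3155)

p̂ = 16/69 = 0.23188.
SE = √(p̂(1−p̂)/n) = √(0.178114/69) = 0.050807.
For 90% confidence, z* = 1.645.
Margin of error: 1.645 × 0.050807 = 0.08358.
CI: 0.23188 ± 0.08358 = (0.1483, 0.3155).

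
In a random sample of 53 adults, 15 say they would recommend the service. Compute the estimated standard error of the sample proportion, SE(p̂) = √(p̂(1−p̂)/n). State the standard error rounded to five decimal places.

p̂ = 15/53 = 0.28302.
p̂(1−p̂) = 0.202920.
Dividing by n and taking the root: √0.003828679 = 0.06188.

SE = 0.06188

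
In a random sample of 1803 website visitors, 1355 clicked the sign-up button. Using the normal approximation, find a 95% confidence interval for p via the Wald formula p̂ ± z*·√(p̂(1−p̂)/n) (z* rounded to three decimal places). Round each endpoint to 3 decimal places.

(0.732, 0.771)

With x = 1355 successes in n = 1803, p̂ = 0.75153.
SE = √(p̂(1−p̂)/n) = √(0.186735/1803) = 0.010177.
For 95% confidence, z* = 1.960.
Margin of error: 1.960 × 0.010177 = 0.01995.
So the interval runs from 0.732 to 0.771.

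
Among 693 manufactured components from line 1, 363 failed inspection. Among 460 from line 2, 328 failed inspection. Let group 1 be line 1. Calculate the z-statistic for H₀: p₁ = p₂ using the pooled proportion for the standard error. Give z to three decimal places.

z = -6.421

p̂₁ = 363/693 = 0.52381, p̂₂ = 328/460 = 0.71304.
Pooling: p̂ = 691/1153 = 0.59931.
SE = √[p̂(1−p̂)(1/n₁+1/n₂)] = √[0.59931·0.40069·(1/693+1/460)] ≈ 0.029471.
z = (p̂₁ − p̂₂)/SE = (0.52381 − 0.71304)/0.029471 = -0.18923/0.029471 = -6.421.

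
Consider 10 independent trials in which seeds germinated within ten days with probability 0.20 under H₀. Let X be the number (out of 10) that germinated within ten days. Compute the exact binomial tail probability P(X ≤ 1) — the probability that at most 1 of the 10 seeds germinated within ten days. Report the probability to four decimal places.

P = 0.3758

X is binomial with n = 10 and p = 0.20.
P(X ≤ 1) = C(10,0)·0.20^0·0.80^10 + C(10,1)·0.20^1·0.80^9.
= 0.107374 + 0.268435 = 0.3758.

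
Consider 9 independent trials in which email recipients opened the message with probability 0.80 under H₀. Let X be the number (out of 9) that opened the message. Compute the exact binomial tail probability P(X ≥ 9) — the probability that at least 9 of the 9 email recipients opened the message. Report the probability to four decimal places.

X ~ Binomial(n=9, p=0.80).
P(X ≥ 9) = C(9,9)·0.80^9·0.20^0.
= 0.134218 = 0.1342.

P = 0.1342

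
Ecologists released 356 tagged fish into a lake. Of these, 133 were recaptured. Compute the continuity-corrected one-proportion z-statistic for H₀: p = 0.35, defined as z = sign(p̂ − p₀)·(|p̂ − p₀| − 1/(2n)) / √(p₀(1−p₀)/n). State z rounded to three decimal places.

With x = 133 successes in n = 356, p̂ = 0.37360. p̂ − p₀ = 0.023596.
1/(2n) = 0.001404.
Corrected numerator: |0.023596| − 0.001404 = 0.022192.
Under H₀, SE = √(p₀(1−p₀)/n) = √(0.35·0.65/356) = √0.000639045 = 0.025279.
z = +0.022192/0.025279 = 0.878.

z = 0.878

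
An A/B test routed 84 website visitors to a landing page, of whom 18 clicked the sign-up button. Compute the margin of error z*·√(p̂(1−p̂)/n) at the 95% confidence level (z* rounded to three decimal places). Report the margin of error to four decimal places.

p̂ = 18/84 = 0.21429.
SE = √(p̂(1−p̂)/n) = √(0.168367/84) = 0.044770.
For 95% confidence, z* = 1.960.
ME = 1.960·0.044770 = 0.0877.

ME = 0.0877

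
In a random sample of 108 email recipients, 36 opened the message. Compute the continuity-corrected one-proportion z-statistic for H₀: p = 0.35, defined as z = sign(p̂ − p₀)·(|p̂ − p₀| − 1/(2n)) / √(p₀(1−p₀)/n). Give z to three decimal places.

With x = 36 successes in n = 108, p̂ = 0.33333. p̂ − p₀ = -0.016667.
1/(2n) = 0.004630.
Corrected numerator: |-0.016667| − 0.004630 = 0.012037.
SE₀ = √(0.35·0.65/108) = 0.045896.
z = (−)0.012037/0.045896 = -0.262.

z = -0.262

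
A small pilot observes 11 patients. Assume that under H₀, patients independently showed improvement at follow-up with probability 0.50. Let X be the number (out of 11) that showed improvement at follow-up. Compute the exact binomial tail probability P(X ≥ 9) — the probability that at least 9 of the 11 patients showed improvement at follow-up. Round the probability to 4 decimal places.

P = 0.0327

X is binomial with n = 11 and p = 0.50.
P(X ≥ 9) = C(11,9)·0.50^9·0.50^2 + C(11,10)·0.50^10·0.50^1 + C(11,11)·0.50^11·0.50^0.
= 0.026855 + 0.005371 + 0.000488 = 0.0327.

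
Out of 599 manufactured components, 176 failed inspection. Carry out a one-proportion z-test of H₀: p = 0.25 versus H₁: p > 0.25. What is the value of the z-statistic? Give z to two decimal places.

z = 2.48

Sample proportion p̂ = 176/599 = 0.29382.
Null standard error: √(0.25·0.75/599) = √0.000313022 = 0.017692.
z = (p̂ − p₀)/SE = (0.29382 − 0.25)/0.017692 = 2.48.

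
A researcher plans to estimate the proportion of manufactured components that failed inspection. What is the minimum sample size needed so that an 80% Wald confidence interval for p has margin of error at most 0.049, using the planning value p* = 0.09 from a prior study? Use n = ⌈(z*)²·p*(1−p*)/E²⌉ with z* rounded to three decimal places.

z* = 1.282 at the 80% level.
p*(1−p*) = 0.09·0.91 = 0.0819.
Required n before rounding: 1.643524 × 0.0819 / 0.049² = 56.062.
⌈56.062⌉ = 57.

n = 57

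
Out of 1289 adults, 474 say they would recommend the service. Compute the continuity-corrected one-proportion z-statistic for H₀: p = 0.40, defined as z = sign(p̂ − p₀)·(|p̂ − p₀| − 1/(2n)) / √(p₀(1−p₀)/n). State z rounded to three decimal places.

Sample proportion p̂ = 474/1289 = 0.36773. p̂ − p₀ = -0.032273.
Continuity correction 1/(2n) = 1/2578 = 0.000388.
Corrected numerator: |-0.032273| − 0.000388 = 0.031885.
Under H₀, SE = √(p₀(1−p₀)/n) = √(0.40·0.60/1289) = √0.000186191 = 0.013645.
z = −0.031885/0.013645 = -2.337.

z = -2.337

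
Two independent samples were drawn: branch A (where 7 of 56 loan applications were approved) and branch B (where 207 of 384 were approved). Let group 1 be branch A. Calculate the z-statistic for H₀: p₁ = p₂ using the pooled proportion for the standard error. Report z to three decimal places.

z = -5.791

p̂₁ = 7/56 = 0.12500, p̂₂ = 207/384 = 0.53906.
Pooling: p̂ = 214/440 = 0.48636.
SE = √[p̂(1−p̂)(1/n₁+1/n₂)] = √[0.48636·0.51364·(1/56+1/384)] ≈ 0.071495.
z = -0.41406/0.071495 = -5.791.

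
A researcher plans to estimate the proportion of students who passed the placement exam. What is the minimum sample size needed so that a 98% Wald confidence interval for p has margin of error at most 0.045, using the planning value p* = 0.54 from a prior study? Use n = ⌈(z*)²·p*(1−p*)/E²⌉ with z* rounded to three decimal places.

z* = 2.326 at the 98% level.
p*(1−p*) = 0.2484.
(z*)²·p*(1−p*)/E² = 5.410276·0.2484/0.002025 = 663.661.
⌈663.661⌉ = 664.

n = 664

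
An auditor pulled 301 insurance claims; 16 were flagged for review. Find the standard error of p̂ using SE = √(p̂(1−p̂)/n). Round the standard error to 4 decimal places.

The sample proportion is 16/301 = 0.05316.
p̂(1−p̂) = 0.050334.
SE = √(0.050334/301) = √0.000167223 = 0.0129.

SE = 0.0129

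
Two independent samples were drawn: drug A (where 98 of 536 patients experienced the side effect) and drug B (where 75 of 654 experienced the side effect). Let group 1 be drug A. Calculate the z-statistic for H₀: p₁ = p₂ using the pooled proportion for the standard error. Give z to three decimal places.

p̂₁ = 98/536 = 0.18284, p̂₂ = 75/654 = 0.11468.
Pooling: p̂ = 173/1190 = 0.14538.
Pooled SE = √[0.1242433·0.00339472] ≈ 0.020537.
z = 0.06816/0.020537 = 3.319.

z = 3.319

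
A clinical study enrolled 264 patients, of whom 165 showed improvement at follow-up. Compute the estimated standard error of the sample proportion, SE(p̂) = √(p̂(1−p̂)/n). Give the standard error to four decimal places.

SE = 0.0298

The sample proportion is 165/264 = 0.62500.
p̂(1−p̂) = 0.234375.
Dividing by n and taking the root: √0.000887784 = 0.0298.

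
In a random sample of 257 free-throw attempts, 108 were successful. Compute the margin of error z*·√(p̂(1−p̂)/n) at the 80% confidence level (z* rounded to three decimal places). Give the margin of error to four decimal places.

The sample proportion is 108/257 = 0.42023.
SE(p̂) = √(0.42023·0.57977/257) = 0.030790.
For 80% confidence, z* = 1.282.
Margin of error = z*·SE = 1.282 × 0.030790 = 0.0395.

ME = 0.0395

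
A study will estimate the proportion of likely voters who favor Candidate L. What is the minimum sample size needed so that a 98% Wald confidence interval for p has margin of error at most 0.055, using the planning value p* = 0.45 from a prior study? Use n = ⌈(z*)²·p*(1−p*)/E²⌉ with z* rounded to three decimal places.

The 98% critical value is z* = 2.326.
p*(1−p*) = 0.2475.
Required n before rounding: 5.410276 × 0.2475 / 0.055² = 442.659.
⌈442.659⌉ = 443.

n = 443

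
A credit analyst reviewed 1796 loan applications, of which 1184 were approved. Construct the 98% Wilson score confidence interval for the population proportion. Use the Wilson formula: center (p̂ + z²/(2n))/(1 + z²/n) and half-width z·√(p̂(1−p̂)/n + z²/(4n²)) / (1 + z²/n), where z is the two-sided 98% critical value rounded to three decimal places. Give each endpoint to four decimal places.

p̂ = 1184/1796 = 0.65924; z = 2.326, so z² = 5.410276.
1 + z²/n = 1.003012.
Adjusted center: (0.65924 + z²/(2n))/1.003012 = 0.65876.
Radicand: p̂(1−p̂)/n + z²/(4n²) = 0.000125079 + 0.000000419 = 0.000125498.
Half-width = 2.326·√0.000125498/1.003012 = 0.02598.
Interval: 0.65876 ± 0.02598 → (0.6328, 0.6847).

(0.6328, 0.6847)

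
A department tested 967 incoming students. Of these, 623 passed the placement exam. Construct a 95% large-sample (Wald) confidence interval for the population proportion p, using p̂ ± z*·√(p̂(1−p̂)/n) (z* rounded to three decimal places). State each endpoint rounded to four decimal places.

(0.6141, 0.6744)

With x = 623 successes in n = 967, p̂ = 0.64426.
SE = √(p̂(1−p̂)/n) = √(0.229189/967) = 0.015395.
The 95% critical value is z* = 1.960.
Margin = 1.960·0.015395 = 0.03017.
So the interval runs from 0.6141 to 0.6744.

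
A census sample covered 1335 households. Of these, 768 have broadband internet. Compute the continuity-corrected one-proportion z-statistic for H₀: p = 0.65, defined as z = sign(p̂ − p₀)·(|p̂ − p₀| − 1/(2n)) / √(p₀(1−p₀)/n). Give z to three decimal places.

z = -5.695

Sample proportion p̂ = 768/1335 = 0.57528. p̂ − p₀ = -0.074719.
1/(2n) = 0.000375.
Corrected numerator: |-0.074719| − 0.000375 = 0.074344.
SE₀ = √(0.65·0.35/1335) = 0.013054.
z = (−)0.074344/0.013054 = -5.695.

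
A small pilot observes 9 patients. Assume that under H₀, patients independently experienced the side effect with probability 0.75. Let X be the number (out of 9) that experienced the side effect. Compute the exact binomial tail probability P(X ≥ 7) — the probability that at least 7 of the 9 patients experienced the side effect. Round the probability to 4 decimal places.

P = 0.6007

X is binomial with n = 9 and p = 0.75.
P(X ≥ 7) = C(9,7)·0.75^7·0.25^2 + C(9,8)·0.75^8·0.25^1 + C(9,9)·0.75^9·0.25^0.
= 0.300339 + 0.225254 + 0.075085 = 0.6007.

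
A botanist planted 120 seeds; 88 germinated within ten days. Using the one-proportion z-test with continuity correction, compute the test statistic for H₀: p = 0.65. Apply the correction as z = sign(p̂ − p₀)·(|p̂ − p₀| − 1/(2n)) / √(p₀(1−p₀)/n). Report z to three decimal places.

With x = 88 successes in n = 120, p̂ = 0.73333. p̂ − p₀ = 0.083333.
1/(2n) = 0.004167.
Corrected numerator: |0.083333| − 0.004167 = 0.079166.
Under H₀, SE = √(p₀(1−p₀)/n) = √(0.65·0.35/120) = √0.001895833 = 0.043541.
z = (+)0.079166/0.043541 = 1.818.

z = 1.818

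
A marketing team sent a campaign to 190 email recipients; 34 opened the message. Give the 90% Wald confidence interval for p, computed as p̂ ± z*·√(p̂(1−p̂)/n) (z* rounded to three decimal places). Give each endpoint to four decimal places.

(0.1332, 0.2247)

The sample proportion is 34/190 = 0.17895.
SE = √(p̂(1−p̂)/n) = √(0.146925/190) = 0.027808.
For 90% confidence, z* = 1.645.
Margin of error: 1.645 × 0.027808 = 0.04574.
CI: 0.17895 ± 0.04574 = (0.1332, 0.2247).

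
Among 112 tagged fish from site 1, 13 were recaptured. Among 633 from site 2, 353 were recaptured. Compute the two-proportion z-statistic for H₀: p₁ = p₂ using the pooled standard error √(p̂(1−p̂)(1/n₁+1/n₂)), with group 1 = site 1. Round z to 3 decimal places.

z = -8.617

p̂₁ = 13/112 = 0.11607, p̂₂ = 353/633 = 0.55766.
Pooling: p̂ = 366/745 = 0.49128.
Pooled SE = √[0.2499239·0.01050835] ≈ 0.051247.
z = -0.44159/0.051247 = -8.617.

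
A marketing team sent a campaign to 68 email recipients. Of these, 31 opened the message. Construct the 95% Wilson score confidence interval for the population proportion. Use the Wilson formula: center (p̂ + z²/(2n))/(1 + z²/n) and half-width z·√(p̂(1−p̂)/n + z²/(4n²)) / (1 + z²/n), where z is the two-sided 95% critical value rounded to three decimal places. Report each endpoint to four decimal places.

Here p̂ = 31/68 = 0.45588 and z = 1.960 (z² = 3.841600).
1 + z²/n = 1.056494.
Center = (0.45588 + 0.028247)/1.056494 = 0.45824.
Radicand: p̂(1−p̂)/n + z²/(4n²) = 0.003647848 + 0.000207699 = 0.003855547.
Half-width = z·√(radicand)/denom = 1.960·0.062093/1.056494 = 0.11519.
Interval: 0.45824 ± 0.11519 → (0.3430, 0.5734).

(0.3430, 0.5734)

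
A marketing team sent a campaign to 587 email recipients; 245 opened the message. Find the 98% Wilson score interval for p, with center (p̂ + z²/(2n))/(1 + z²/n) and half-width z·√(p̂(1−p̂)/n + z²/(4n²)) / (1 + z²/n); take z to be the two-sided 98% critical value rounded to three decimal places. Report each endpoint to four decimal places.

(0.3710, 0.4653)

p̂ = 245/587 = 0.41738; z = 2.326, so z² = 5.410276.
1 + z²/n = 1.009217.
Adjusted center: (0.41738 + z²/(2n))/1.009217 = 0.41813.
Radicand: p̂(1−p̂)/n + z²/(4n²) = 0.000414265 + 0.000003925 = 0.000418190.
Half-width = 2.326·√0.000418190/1.009217 = 0.04713.
CI: 0.41813 ± 0.04713 = (0.3710, 0.4653).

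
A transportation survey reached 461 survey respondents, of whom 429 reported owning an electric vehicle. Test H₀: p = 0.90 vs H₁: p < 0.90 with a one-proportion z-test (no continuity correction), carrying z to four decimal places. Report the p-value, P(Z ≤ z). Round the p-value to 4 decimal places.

The sample proportion is 429/461 = 0.93059.
SE₀ = √(0.90·0.10/461) = 0.013972.
z = (p̂ − p₀)/SE = (429/461 − 0.90)/0.013972 ≈ 2.1890.
p-value = P(Z ≤ z) with z = 2.1890 → 0.9857.

p-value = 0.9857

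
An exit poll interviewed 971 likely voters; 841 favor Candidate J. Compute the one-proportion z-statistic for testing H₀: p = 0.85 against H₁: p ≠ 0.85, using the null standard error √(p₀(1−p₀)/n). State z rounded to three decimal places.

z = 1.407

With x = 841 successes in n = 971, p̂ = 0.86612.
Null standard error: √(0.85·0.15/971) = √0.000131308 = 0.011459.
z = (p̂ − p₀)/SE = (0.86612 − 0.85)/0.011459 = 1.407.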